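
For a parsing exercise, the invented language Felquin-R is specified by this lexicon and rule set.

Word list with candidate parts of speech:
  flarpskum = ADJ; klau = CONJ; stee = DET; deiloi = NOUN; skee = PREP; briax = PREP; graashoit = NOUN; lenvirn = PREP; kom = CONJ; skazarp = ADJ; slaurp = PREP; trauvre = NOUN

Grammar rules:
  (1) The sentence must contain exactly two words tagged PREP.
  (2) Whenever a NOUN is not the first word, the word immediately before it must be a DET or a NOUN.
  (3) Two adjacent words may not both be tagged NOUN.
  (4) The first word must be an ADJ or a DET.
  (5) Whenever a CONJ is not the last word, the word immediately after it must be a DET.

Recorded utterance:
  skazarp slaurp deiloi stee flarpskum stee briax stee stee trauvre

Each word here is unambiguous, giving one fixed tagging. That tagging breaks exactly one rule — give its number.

2

Fixed tagging: ADJ PREP NOUN DET ADJ DET PREP DET DET NOUN.
Checking each rule: R1 ok, R2 fails, R3 ok, R4 ok, R5 ok.
Only rule 2 fails.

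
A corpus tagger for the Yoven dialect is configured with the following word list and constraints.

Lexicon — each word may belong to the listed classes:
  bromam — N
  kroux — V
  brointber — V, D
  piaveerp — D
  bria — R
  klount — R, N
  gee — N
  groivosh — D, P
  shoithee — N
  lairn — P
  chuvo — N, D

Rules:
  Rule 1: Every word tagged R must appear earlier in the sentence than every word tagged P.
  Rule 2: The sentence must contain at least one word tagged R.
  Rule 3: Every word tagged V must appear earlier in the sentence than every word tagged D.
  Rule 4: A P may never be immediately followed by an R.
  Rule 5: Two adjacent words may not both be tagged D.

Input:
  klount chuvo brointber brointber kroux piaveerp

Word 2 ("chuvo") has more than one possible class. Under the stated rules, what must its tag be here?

Candidates per position — 1:klount {R,N}; 2:chuvo {N,D}; 3:brointber {V,D}; 4:brointber {V,D}; 5:kroux {V}; 6:piaveerp {D}.
If word 1 were N, no tagging could satisfy rule 2; so word 1 is R.
If word 2 were D, no tagging could satisfy rule 3; so word 2 is N.
If word 3 were D, no tagging could satisfy rule 3; so word 3 is V.
If word 4 were D, no tagging could satisfy rule 3; so word 4 is V.
The only consistent sequence is: R N V V V D.
Checking: rule 1 ✓; rule 2 ✓; rule 3 ✓; rule 4 ✓; rule 5 ✓.

N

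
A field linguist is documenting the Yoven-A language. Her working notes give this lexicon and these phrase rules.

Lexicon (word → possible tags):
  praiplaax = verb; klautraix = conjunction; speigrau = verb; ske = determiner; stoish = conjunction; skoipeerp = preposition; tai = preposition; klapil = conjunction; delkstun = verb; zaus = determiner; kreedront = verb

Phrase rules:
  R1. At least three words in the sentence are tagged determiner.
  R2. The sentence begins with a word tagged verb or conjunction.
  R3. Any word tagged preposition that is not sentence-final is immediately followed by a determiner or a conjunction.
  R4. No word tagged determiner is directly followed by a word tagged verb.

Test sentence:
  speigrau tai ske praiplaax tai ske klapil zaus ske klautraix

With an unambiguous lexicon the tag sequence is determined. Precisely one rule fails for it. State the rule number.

Fixed tagging: verb preposition determiner verb preposition determiner conjunction determiner determiner conjunction.
Applying the rules: R1 pass, R2 pass, R3 pass, R4 fail.
Only rule 4 fails.

4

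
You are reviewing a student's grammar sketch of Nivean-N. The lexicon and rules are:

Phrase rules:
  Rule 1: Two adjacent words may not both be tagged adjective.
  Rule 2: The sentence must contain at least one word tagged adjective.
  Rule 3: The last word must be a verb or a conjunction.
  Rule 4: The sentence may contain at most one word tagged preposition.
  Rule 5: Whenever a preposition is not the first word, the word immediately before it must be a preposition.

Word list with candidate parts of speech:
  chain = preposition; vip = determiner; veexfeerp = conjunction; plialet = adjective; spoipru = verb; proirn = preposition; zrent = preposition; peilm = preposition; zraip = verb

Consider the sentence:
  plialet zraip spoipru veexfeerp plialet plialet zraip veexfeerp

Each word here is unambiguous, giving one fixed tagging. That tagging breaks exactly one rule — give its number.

Fixed tagging: adjective verb verb conjunction adjective adjective verb conjunction.
Rule check: R1 fail, R2 pass, R3 pass, R4 pass, R5 pass.
Only rule 1 fails.

1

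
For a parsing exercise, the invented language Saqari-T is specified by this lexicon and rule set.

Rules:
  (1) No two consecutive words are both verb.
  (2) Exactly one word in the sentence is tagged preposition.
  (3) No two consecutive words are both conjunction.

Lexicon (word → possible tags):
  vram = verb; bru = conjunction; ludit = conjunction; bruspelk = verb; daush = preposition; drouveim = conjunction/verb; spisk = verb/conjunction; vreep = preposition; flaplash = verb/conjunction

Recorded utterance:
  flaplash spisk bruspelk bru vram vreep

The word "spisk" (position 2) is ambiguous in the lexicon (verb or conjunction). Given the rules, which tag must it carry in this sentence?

conjunction

Candidates per position — 1:flaplash {verb,conjunction}; 2:spisk {verb,conjunction}; 3:bruspelk {verb}; 4:bru {conjunction}; 5:vram {verb}; 6:vreep {preposition}.
Position 2: verb is ruled out by rule 1; that leaves conjunction.
Position 1: conjunction is ruled out by rule 3; that leaves verb.
That leaves exactly one tagging: verb conjunction verb conjunction verb preposition.
Checking: rule 1 satisfied; rule 2 satisfied; rule 3 satisfied.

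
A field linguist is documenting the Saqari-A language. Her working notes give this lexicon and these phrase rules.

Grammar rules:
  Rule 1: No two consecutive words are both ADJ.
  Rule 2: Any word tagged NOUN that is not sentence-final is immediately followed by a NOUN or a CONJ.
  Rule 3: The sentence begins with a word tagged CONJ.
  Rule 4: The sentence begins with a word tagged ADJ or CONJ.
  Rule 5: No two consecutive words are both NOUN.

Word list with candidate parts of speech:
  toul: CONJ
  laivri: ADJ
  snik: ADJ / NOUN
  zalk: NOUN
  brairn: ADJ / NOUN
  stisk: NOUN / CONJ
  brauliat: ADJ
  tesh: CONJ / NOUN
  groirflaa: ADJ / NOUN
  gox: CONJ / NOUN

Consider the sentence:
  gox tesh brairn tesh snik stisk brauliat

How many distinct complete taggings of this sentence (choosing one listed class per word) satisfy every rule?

Candidates per position — 1:gox {CONJ,NOUN}; 2:tesh {CONJ,NOUN}; 3:brairn {ADJ,NOUN}; 4:tesh {CONJ,NOUN}; 5:snik {ADJ,NOUN}; 6:stisk {NOUN,CONJ}; 7:brauliat {ADJ}.
There are 64 candidate sequences in total.
The sequences that satisfy every rule: CONJ CONJ ADJ CONJ ADJ CONJ ADJ; CONJ CONJ ADJ CONJ NOUN CONJ ADJ; CONJ CONJ NOUN CONJ ADJ CONJ ADJ; CONJ CONJ NOUN CONJ NOUN CONJ ADJ.
Count = 4.

4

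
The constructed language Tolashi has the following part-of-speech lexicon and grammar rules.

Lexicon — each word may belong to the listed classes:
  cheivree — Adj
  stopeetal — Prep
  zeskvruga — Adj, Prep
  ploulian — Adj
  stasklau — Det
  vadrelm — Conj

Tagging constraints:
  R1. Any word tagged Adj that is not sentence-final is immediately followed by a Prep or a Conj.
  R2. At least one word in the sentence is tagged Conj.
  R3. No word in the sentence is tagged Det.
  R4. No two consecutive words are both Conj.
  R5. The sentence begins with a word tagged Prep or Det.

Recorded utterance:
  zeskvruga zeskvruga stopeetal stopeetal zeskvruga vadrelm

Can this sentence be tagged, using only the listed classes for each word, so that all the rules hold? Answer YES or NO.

YES

Candidates per position — 1:zeskvruga {Adj,Prep}; 2:zeskvruga {Adj,Prep}; 3:stopeetal {Prep}; 4:stopeetal {Prep}; 5:zeskvruga {Adj,Prep}; 6:vadrelm {Conj}.
One satisfying assignment: Prep Prep Prep Prep Prep Conj.
Check: rule 1 ✓; rule 2 ✓; rule 3 ✓; rule 4 ✓; rule 5 ✓.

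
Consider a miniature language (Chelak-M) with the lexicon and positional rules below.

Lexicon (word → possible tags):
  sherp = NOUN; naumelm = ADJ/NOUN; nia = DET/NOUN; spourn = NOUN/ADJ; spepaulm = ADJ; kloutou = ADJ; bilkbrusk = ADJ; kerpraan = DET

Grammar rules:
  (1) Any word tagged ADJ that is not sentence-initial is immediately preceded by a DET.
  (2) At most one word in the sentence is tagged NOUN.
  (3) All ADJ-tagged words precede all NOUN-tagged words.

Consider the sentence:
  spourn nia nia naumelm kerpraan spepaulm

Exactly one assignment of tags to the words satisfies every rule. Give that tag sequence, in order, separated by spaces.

Candidates per position — 1:spourn {NOUN,ADJ}; 2:nia {DET,NOUN}; 3:nia {DET,NOUN}; 4:naumelm {ADJ,NOUN}; 5:kerpraan {DET}; 6:spepaulm {ADJ}.
If word 1 were NOUN, no tagging could satisfy rule 3; so word 1 is ADJ.
If word 2 were NOUN, no tagging could satisfy rule 3; so word 2 is DET.
If word 3 were NOUN, no tagging could satisfy rule 3; so word 3 is DET.
If word 4 were NOUN, no tagging could satisfy rule 3; so word 4 is ADJ.
That leaves exactly one tagging: ADJ DET DET ADJ DET ADJ.
Verifying each rule — rule 1 holds; rule 2 holds; rule 3 holds.

ADJ DET DET ADJ DET ADJ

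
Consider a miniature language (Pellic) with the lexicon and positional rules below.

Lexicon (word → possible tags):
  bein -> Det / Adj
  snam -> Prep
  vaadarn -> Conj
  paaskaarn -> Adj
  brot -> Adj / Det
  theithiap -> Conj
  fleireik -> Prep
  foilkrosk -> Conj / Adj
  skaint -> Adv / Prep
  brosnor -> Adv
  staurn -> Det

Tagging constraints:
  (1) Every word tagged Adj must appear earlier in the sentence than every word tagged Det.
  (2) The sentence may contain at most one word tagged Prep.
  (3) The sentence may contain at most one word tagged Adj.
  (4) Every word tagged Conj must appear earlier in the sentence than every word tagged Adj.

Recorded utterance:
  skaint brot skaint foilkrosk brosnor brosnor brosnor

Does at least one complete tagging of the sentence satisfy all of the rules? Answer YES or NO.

Candidates per position — 1:skaint {Adv,Prep}; 2:brot {Adj,Det}; 3:skaint {Adv,Prep}; 4:foilkrosk {Conj,Adj}; 5:brosnor {Adv}; 6:brosnor {Adv}; 7:brosnor {Adv}.
One satisfying assignment: Prep Det Adv Conj Adv Adv Adv.
Checking: rule 1 holds; rule 2 holds; rule 3 holds; rule 4 holds.

YES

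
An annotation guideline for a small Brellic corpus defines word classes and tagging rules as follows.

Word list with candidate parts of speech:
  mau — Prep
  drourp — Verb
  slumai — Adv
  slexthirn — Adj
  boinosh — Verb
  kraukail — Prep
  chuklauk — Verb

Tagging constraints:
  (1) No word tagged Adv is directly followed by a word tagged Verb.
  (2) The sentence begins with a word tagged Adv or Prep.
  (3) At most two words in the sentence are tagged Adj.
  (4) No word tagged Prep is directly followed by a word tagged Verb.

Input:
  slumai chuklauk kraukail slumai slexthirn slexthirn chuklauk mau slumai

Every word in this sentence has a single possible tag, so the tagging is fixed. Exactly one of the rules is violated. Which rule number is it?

1

Fixed tagging: Adv Verb Prep Adv Adj Adj Verb Prep Adv.
Rule check: R1 violated, R2 holds, R3 holds, R4 holds.
Only rule 1 fails.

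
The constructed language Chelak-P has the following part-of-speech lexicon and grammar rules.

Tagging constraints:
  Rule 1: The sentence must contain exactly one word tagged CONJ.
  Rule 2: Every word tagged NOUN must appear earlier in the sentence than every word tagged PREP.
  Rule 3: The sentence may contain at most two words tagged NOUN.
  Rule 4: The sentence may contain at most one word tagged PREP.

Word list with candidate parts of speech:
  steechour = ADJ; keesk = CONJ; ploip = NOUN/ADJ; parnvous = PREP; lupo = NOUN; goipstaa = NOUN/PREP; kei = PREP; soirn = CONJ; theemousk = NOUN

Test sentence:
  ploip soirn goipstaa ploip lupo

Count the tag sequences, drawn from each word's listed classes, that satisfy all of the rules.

Candidates per position — 1:ploip {NOUN,ADJ}; 2:soirn {CONJ}; 3:goipstaa {NOUN,PREP}; 4:ploip {NOUN,ADJ}; 5:lupo {NOUN}.
There are 8 candidate sequences in total.
The sequences that satisfy every rule: ADJ CONJ NOUN ADJ NOUN.
Count = 1.

1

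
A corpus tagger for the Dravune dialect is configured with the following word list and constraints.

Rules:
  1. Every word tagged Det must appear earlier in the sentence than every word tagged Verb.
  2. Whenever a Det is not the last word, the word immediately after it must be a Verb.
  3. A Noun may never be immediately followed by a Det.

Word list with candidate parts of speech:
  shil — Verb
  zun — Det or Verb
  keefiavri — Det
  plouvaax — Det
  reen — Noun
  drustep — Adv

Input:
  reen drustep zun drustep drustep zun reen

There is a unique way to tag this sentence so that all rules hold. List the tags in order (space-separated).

Noun Adv Verb Adv Adv Verb Noun

Candidates per position — 1:reen {Noun}; 2:drustep {Adv}; 3:zun {Det,Verb}; 4:drustep {Adv}; 5:drustep {Adv}; 6:zun {Det,Verb}; 7:reen {Noun}.
Position 3: tagging it Det would leave rule 2 unsatisfiable, so it must be Verb.
Position 6: tagging it Det would leave rule 1 unsatisfiable, so it must be Verb.
So the tagging must be: Noun Adv Verb Adv Adv Verb Noun.
Check: rule 1 ✓; rule 2 ✓; rule 3 ✓.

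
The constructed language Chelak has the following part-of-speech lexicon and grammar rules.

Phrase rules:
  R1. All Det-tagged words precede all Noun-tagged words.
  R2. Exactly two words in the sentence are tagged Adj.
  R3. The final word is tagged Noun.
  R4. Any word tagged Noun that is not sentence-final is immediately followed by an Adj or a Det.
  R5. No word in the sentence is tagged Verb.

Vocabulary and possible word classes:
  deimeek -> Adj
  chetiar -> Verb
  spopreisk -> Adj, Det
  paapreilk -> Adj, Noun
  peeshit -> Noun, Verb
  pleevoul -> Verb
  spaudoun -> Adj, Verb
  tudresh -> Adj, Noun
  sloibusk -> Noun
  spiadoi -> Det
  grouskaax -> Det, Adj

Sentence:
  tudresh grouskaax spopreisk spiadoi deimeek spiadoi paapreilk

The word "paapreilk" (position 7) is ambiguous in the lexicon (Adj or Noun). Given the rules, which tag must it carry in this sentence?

Candidates per position — 1:tudresh {Adj,Noun}; 2:grouskaax {Det,Adj}; 3:spopreisk {Adj,Det}; 4:spiadoi {Det}; 5:deimeek {Adj}; 6:spiadoi {Det}; 7:paapreilk {Adj,Noun}.
Word 1 cannot be Noun — rule 1 would then fail for every completion. It is Adj.
Word 2 cannot be Adj — rule 2 would then fail for every completion. It is Det.
Word 3 cannot be Adj — rule 2 would then fail for every completion. It is Det.
Word 7 cannot be Adj — rule 2 would then fail for every completion. It is Noun.
The unique satisfying tagging is: Adj Det Det Det Adj Det Noun.
Checking: rule 1 holds; rule 2 holds; rule 3 holds; rule 4 holds; rule 5 holds.

Noun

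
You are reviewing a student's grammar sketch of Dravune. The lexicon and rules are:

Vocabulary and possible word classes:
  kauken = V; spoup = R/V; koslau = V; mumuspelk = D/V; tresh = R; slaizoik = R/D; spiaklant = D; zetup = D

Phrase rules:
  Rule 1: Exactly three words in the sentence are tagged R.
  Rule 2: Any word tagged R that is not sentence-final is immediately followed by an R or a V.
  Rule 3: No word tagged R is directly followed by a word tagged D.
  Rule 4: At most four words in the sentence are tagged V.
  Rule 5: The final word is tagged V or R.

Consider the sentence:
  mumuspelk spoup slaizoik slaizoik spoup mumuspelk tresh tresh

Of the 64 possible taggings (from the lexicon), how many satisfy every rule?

Candidates per position — 1:mumuspelk {D,V}; 2:spoup {R,V}; 3:slaizoik {R,D}; 4:slaizoik {R,D}; 5:spoup {R,V}; 6:mumuspelk {D,V}; 7:tresh {R}; 8:tresh {R}.
There are 64 candidate sequences in total.
Checking each against the rules leaves 6 sequences.
Count = 6.

6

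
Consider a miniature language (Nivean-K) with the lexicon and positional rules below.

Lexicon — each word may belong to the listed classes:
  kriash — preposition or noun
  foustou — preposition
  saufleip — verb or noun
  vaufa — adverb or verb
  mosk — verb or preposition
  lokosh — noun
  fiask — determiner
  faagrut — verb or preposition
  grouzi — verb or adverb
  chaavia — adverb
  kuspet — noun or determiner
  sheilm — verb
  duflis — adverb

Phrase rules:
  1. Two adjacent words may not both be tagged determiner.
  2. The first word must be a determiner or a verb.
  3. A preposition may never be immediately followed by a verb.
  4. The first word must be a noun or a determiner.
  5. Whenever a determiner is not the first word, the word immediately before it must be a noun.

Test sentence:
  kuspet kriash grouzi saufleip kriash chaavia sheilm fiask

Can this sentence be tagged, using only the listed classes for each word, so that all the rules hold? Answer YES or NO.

NO

Candidates per position — 1:kuspet {noun,determiner}; 2:kriash {preposition,noun}; 3:grouzi {verb,adverb}; 4:saufleip {verb,noun}; 5:kriash {preposition,noun}; 6:chaavia {adverb}; 7:sheilm {verb}; 8:fiask {determiner}.
Rule 5 cannot be satisfied by any choice of tags from the lexicon.
So there is no consistent tagging.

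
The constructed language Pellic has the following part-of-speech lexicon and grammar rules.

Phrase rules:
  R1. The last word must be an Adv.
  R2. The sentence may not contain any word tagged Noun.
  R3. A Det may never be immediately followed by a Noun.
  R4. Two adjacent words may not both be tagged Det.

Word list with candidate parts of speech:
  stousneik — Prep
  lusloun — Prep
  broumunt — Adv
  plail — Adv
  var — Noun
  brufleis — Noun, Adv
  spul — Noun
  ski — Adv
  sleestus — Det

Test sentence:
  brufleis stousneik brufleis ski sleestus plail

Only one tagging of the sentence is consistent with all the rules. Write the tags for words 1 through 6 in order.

Candidates per position — 1:brufleis {Noun,Adv}; 2:stousneik {Prep}; 3:brufleis {Noun,Adv}; 4:ski {Adv}; 5:sleestus {Det}; 6:plail {Adv}.
Position 1: tagging it Noun would leave rule 2 unsatisfiable, so it must be Adv.
Position 3: tagging it Noun would leave rule 2 unsatisfiable, so it must be Adv.
The unique satisfying tagging is: Adv Prep Adv Adv Det Adv.
Check: rule 1 ✓; rule 2 ✓; rule 3 ✓; rule 4 ✓.

Adv Prep Adv Adv Det Adv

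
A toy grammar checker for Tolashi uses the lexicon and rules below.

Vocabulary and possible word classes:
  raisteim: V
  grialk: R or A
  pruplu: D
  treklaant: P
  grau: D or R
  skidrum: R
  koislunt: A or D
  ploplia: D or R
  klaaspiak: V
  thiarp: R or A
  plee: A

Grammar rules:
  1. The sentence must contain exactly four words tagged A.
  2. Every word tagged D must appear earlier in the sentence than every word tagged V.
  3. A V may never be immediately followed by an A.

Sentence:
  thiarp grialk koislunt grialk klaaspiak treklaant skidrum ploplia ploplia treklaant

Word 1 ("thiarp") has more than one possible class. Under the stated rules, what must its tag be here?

Candidates per position — 1:thiarp {R,A}; 2:grialk {R,A}; 3:koislunt {A,D}; 4:grialk {R,A}; 5:klaaspiak {V}; 6:treklaant {P}; 7:skidrum {R}; 8:ploplia {D,R}; 9:ploplia {D,R}; 10:treklaant {P}.
Position 1: R is ruled out by rule 1; that leaves A.
Position 2: R is ruled out by rule 1; that leaves A.
Position 3: D is ruled out by rule 1; that leaves A.
Position 4: R is ruled out by rule 1; that leaves A.
Position 8: D is ruled out by rule 2; that leaves R.
Position 9: D is ruled out by rule 2; that leaves R.
The only consistent sequence is: A A A A V P R R R P.
Check: rule 1 holds; rule 2 holds; rule 3 holds.

A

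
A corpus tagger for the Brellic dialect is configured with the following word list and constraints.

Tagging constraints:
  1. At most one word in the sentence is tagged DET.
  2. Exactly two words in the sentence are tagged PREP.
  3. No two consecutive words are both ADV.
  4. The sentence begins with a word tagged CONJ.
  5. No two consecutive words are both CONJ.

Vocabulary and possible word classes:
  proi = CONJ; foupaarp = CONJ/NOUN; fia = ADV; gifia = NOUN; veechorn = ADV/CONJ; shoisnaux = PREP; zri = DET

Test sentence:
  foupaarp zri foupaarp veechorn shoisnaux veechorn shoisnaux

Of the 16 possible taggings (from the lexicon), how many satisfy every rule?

Candidates per position — 1:foupaarp {CONJ,NOUN}; 2:zri {DET}; 3:foupaarp {CONJ,NOUN}; 4:veechorn {ADV,CONJ}; 5:shoisnaux {PREP}; 6:veechorn {ADV,CONJ}; 7:shoisnaux {PREP}.
There are 16 candidate sequences in total.
Checking each against the rules leaves 6 sequences.
Count = 6.

6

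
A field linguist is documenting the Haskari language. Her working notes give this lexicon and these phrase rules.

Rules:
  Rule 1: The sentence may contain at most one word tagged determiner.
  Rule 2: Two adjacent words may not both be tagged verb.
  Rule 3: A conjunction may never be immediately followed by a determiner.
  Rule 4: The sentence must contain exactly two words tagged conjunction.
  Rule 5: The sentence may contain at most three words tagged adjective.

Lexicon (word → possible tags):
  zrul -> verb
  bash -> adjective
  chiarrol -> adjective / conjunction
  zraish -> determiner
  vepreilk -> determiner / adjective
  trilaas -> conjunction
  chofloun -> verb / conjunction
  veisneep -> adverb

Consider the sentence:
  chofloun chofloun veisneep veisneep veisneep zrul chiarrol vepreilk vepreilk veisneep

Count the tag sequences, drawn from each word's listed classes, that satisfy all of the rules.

7

Candidates per position — 1:chofloun {verb,conjunction}; 2:chofloun {verb,conjunction}; 3:veisneep {adverb}; 4:veisneep {adverb}; 5:veisneep {adverb}; 6:zrul {verb}; 7:chiarrol {adjective,conjunction}; 8:vepreilk {determiner,adjective}; 9:vepreilk {determiner,adjective}; 10:veisneep {adverb}.
There are 32 candidate sequences in total.
Checking each against the rules leaves 7 sequences.
Count = 7.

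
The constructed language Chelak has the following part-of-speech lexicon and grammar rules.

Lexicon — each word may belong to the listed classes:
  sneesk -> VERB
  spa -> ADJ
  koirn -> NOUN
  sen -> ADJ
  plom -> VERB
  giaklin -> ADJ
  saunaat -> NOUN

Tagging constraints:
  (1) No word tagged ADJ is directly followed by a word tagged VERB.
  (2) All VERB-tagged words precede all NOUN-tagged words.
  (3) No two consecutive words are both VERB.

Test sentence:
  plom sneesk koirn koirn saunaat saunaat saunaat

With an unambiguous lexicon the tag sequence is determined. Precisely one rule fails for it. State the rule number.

Fixed tagging: VERB VERB NOUN NOUN NOUN NOUN NOUN.
Rule check: R1 holds, R2 holds, R3 violated.
Only rule 3 fails.

3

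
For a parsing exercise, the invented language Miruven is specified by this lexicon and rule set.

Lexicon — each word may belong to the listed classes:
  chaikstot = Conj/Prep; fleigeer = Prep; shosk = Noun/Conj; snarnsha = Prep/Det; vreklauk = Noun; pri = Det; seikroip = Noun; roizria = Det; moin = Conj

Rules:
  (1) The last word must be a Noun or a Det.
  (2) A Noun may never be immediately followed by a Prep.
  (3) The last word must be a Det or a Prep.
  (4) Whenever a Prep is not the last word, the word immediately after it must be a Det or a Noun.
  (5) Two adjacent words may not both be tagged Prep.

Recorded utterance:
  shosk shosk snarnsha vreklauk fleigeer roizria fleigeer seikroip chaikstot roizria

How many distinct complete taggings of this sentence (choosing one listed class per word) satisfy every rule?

0

Candidates per position — 1:shosk {Noun,Conj}; 2:shosk {Noun,Conj}; 3:snarnsha {Prep,Det}; 4:vreklauk {Noun}; 5:fleigeer {Prep}; 6:roizria {Det}; 7:fleigeer {Prep}; 8:seikroip {Noun}; 9:chaikstot {Conj,Prep}; 10:roizria {Det}.
There are 16 candidate sequences in total.
Rule 2 cannot be satisfied by any choice of tags from the lexicon.
So there is no consistent tagging.
Count = 0.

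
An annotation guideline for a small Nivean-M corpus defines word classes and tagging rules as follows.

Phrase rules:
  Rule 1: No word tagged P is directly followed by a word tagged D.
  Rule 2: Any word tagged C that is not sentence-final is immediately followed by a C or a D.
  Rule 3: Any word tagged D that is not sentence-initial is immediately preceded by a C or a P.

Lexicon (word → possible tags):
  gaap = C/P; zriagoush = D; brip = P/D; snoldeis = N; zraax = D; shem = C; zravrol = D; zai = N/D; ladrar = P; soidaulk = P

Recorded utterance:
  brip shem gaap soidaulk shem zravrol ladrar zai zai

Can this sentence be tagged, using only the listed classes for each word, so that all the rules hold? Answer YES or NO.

NO

Candidates per position — 1:brip {P,D}; 2:shem {C}; 3:gaap {C,P}; 4:soidaulk {P}; 5:shem {C}; 6:zravrol {D}; 7:ladrar {P}; 8:zai {N,D}; 9:zai {N,D}.
Rule 2 cannot be satisfied by any choice of tags from the lexicon.
So there is no consistent tagging.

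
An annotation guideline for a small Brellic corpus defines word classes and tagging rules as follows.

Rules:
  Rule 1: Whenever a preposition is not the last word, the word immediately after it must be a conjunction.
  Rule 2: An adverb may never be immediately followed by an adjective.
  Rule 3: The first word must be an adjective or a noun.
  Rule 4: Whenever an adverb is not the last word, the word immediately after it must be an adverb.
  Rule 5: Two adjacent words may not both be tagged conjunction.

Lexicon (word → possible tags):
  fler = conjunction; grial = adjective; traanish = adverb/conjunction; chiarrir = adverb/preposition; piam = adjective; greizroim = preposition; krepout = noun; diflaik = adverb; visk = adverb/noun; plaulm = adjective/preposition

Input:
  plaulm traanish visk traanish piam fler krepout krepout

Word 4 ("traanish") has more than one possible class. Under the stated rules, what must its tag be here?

conjunction

Candidates per position — 1:plaulm {adjective,preposition}; 2:traanish {adverb,conjunction}; 3:visk {adverb,noun}; 4:traanish {adverb,conjunction}; 5:piam {adjective}; 6:fler {conjunction}; 7:krepout {noun}; 8:krepout {noun}.
At position 1, choosing preposition makes rule 3 impossible to satisfy; hence adjective.
At position 2, choosing adverb makes rule 4 impossible to satisfy; hence conjunction.
At position 3, choosing adverb makes rule 4 impossible to satisfy; hence noun.
At position 4, choosing adverb makes rule 2 impossible to satisfy; hence conjunction.
The unique satisfying tagging is: adjective conjunction noun conjunction adjective conjunction noun noun.
Checking: rule 1 ✓; rule 2 ✓; rule 3 ✓; rule 4 ✓; rule 5 ✓.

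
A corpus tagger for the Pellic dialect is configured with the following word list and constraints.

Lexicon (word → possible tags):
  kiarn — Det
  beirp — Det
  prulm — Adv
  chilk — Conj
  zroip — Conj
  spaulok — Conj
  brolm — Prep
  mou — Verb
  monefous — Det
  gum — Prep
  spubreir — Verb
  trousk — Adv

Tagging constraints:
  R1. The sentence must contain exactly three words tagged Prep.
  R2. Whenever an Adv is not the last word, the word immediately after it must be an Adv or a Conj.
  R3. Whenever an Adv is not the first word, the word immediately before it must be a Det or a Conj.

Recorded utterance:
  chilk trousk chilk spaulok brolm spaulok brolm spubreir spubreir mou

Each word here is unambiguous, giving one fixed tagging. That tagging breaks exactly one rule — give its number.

1

Fixed tagging: Conj Adv Conj Conj Prep Conj Prep Verb Verb Verb.
Checking each rule: R1 fails, R2 ok, R3 ok.
Only rule 1 fails.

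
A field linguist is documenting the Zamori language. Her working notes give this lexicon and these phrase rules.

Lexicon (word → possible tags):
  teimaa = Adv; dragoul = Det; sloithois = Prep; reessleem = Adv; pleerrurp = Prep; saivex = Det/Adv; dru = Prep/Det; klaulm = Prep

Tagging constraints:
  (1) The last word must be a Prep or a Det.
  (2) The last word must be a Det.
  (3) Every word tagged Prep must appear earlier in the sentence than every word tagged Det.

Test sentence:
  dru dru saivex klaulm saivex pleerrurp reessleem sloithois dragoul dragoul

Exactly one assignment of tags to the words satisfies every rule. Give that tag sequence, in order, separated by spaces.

Prep Prep Adv Prep Adv Prep Adv Prep Det Det

Candidates per position — 1:dru {Prep,Det}; 2:dru {Prep,Det}; 3:saivex {Det,Adv}; 4:klaulm {Prep}; 5:saivex {Det,Adv}; 6:pleerrurp {Prep}; 7:reessleem {Adv}; 8:sloithois {Prep}; 9:dragoul {Det}; 10:dragoul {Det}.
At position 1, choosing Det makes rule 3 impossible to satisfy; hence Prep.
At position 2, choosing Det makes rule 3 impossible to satisfy; hence Prep.
At position 3, choosing Det makes rule 3 impossible to satisfy; hence Adv.
At position 5, choosing Det makes rule 3 impossible to satisfy; hence Adv.
The unique satisfying tagging is: Prep Prep Adv Prep Adv Prep Adv Prep Det Det.
Check: rule 1 holds; rule 2 holds; rule 3 holds.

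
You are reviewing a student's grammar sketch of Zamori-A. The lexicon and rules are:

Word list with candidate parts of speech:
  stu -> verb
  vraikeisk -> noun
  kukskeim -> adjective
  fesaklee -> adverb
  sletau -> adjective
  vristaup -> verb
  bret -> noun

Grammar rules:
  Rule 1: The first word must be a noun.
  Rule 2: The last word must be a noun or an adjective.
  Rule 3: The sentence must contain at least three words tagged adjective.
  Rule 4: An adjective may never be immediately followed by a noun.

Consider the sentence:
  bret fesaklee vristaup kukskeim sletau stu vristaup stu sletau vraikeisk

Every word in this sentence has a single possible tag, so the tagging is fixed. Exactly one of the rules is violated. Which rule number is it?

Fixed tagging: noun adverb verb adjective adjective verb verb verb adjective noun.
Applying the rules: R1 holds, R2 holds, R3 holds, R4 violated.
Only rule 4 fails.

4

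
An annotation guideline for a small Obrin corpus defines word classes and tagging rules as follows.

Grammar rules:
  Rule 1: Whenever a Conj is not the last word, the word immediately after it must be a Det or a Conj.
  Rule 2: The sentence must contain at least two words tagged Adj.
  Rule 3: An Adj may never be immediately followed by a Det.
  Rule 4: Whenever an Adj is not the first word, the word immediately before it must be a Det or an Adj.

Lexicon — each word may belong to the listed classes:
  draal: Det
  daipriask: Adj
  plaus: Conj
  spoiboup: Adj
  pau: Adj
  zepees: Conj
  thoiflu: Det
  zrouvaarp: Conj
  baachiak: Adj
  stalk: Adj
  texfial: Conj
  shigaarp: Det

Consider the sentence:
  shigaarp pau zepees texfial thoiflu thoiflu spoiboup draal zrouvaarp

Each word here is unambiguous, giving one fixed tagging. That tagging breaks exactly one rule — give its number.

Fixed tagging: Det Adj Conj Conj Det Det Adj Det Conj.
Checking each rule: R1 holds, R2 holds, R3 violated, R4 holds.
Only rule 3 fails.

3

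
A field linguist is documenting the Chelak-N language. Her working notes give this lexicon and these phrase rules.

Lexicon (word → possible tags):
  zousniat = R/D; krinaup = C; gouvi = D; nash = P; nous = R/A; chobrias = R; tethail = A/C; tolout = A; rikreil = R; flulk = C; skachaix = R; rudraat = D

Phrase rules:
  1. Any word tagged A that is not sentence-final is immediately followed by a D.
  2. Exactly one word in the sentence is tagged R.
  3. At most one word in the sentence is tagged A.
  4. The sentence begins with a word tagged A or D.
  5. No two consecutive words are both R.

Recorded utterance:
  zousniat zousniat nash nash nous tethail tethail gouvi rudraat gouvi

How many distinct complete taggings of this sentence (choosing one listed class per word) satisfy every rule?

Candidates per position — 1:zousniat {R,D}; 2:zousniat {R,D}; 3:nash {P}; 4:nash {P}; 5:nous {R,A}; 6:tethail {A,C}; 7:tethail {A,C}; 8:gouvi {D}; 9:rudraat {D}; 10:gouvi {D}.
There are 32 candidate sequences in total.
The sequences that satisfy every rule: D D P P R C A D D D; D D P P R C C D D D.
Count = 2.

2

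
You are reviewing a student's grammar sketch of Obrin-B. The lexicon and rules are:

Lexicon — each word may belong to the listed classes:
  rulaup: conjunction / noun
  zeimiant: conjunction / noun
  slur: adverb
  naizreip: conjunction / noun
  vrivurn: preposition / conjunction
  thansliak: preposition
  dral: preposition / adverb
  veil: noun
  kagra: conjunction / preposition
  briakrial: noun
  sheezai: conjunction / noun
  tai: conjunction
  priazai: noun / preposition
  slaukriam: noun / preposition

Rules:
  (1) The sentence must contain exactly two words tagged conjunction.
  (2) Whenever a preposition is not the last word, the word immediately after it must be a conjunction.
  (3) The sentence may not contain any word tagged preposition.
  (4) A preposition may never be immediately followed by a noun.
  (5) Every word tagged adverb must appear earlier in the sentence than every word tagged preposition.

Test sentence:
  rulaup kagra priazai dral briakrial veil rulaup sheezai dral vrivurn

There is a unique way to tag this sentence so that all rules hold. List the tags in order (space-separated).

Candidates per position — 1:rulaup {conjunction,noun}; 2:kagra {conjunction,preposition}; 3:priazai {noun,preposition}; 4:dral {preposition,adverb}; 5:briakrial {noun}; 6:veil {noun}; 7:rulaup {conjunction,noun}; 8:sheezai {conjunction,noun}; 9:dral {preposition,adverb}; 10:vrivurn {preposition,conjunction}.
Word 2 cannot be preposition — rule 2 would then fail for every completion. It is conjunction.
Word 3 cannot be preposition — rule 2 would then fail for every completion. It is noun.
Word 4 cannot be preposition — rule 2 would then fail for every completion. It is adverb.
Word 9 cannot be preposition — rule 3 would then fail for every completion. It is adverb.
Word 10 cannot be preposition — rule 3 would then fail for every completion. It is conjunction.
Word 1 cannot be conjunction — rule 1 would then fail for every completion. It is noun.
Word 7 cannot be conjunction — rule 1 would then fail for every completion. It is noun.
Word 8 cannot be conjunction — rule 1 would then fail for every completion. It is noun.
The unique satisfying tagging is: noun conjunction noun adverb noun noun noun noun adverb conjunction.
Rule-by-rule: rule 1 satisfied; rule 2 satisfied; rule 3 satisfied; rule 4 satisfied; rule 5 satisfied.

noun conjunction noun adverb noun noun noun noun adverb conjunction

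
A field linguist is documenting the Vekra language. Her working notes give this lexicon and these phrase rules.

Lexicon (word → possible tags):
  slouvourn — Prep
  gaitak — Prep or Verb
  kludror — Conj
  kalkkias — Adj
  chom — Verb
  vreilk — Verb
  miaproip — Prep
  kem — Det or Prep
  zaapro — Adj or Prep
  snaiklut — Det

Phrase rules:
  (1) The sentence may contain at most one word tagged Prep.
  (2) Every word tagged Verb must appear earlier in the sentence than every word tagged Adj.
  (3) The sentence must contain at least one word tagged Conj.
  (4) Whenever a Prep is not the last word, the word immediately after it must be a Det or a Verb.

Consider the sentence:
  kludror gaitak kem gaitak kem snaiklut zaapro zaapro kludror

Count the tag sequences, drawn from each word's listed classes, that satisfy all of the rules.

Candidates per position — 1:kludror {Conj}; 2:gaitak {Prep,Verb}; 3:kem {Det,Prep}; 4:gaitak {Prep,Verb}; 5:kem {Det,Prep}; 6:snaiklut {Det}; 7:zaapro {Adj,Prep}; 8:zaapro {Adj,Prep}; 9:kludror {Conj}.
There are 64 candidate sequences in total.
The sequences that satisfy every rule: Conj Prep Det Verb Det Det Adj Adj Conj; Conj Verb Det Prep Det Det Adj Adj Conj; Conj Verb Det Verb Det Det Adj Adj Conj; Conj Verb Det Verb Prep Det Adj Adj Conj; Conj Verb Prep Verb Det Det Adj Adj Conj.
Count = 5.

5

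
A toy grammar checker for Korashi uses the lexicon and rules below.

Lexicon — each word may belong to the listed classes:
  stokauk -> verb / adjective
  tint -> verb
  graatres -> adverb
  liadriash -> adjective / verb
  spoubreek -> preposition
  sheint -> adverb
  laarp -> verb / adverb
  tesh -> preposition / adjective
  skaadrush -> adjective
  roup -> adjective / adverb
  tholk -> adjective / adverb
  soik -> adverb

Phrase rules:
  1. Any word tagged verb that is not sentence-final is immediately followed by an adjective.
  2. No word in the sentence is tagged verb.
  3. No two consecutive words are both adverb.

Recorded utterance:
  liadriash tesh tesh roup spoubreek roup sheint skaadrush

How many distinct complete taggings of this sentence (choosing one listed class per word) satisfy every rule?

8

Candidates per position — 1:liadriash {adjective,verb}; 2:tesh {preposition,adjective}; 3:tesh {preposition,adjective}; 4:roup {adjective,adverb}; 5:spoubreek {preposition}; 6:roup {adjective,adverb}; 7:sheint {adverb}; 8:skaadrush {adjective}.
There are 32 candidate sequences in total.
Checking each against the rules leaves 8 sequences.
Count = 8.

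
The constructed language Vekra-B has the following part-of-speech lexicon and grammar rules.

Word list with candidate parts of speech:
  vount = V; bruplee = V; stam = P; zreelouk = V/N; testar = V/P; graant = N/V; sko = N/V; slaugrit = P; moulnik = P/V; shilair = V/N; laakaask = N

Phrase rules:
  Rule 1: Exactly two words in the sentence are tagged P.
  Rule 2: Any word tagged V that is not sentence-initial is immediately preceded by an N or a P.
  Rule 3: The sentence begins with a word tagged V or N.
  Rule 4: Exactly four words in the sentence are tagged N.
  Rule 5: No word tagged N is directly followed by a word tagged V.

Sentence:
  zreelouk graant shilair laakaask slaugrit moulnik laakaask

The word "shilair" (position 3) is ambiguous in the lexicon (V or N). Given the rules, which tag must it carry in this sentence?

Candidates per position — 1:zreelouk {V,N}; 2:graant {N,V}; 3:shilair {V,N}; 4:laakaask {N}; 5:slaugrit {P}; 6:moulnik {P,V}; 7:laakaask {N}.
If word 6 were V, no tagging could satisfy rule 1; so word 6 is P.
Position 3: the remaining choice is settled jointly with positions 1, 2 — only N at position 3 is part of a tagging that satisfies every rule.
That leaves exactly one tagging: V N N N P P N.
Checking: rule 1 ok; rule 2 ok; rule 3 ok; rule 4 ok; rule 5 ok.

N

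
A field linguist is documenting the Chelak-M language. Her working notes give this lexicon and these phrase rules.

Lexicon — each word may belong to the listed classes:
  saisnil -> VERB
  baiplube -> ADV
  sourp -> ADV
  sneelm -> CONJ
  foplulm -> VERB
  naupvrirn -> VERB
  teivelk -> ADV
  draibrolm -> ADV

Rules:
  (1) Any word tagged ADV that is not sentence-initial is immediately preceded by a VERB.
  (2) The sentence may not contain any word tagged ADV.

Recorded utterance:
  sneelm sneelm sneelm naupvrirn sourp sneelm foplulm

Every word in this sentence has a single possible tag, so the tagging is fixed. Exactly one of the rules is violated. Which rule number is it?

Fixed tagging: CONJ CONJ CONJ VERB ADV CONJ VERB.
Rule check: R1 pass, R2 fail.
Only rule 2 fails.

2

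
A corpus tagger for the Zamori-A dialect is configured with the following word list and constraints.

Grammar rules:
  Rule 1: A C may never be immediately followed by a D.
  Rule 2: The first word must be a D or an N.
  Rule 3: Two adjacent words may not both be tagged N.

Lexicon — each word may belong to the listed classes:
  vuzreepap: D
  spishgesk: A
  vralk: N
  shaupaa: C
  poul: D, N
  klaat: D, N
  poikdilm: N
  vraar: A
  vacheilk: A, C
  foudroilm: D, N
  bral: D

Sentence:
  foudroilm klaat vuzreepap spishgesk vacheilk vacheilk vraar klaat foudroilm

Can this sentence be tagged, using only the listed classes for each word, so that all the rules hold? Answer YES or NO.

YES

Candidates per position — 1:foudroilm {D,N}; 2:klaat {D,N}; 3:vuzreepap {D}; 4:spishgesk {A}; 5:vacheilk {A,C}; 6:vacheilk {A,C}; 7:vraar {A}; 8:klaat {D,N}; 9:foudroilm {D,N}.
One satisfying assignment: D N D A A A A D N.
Verifying each rule — rule 1 satisfied; rule 2 satisfied; rule 3 satisfied.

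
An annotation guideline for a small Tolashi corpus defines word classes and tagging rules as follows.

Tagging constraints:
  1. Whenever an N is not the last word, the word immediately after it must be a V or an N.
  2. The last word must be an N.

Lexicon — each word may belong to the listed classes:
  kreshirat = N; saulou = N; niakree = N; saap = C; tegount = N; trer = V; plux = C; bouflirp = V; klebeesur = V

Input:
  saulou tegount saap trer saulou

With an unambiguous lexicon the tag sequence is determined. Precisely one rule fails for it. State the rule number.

1

Fixed tagging: N N C V N.
Applying the rules: R1 fails, R2 ok.
Only rule 1 fails.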